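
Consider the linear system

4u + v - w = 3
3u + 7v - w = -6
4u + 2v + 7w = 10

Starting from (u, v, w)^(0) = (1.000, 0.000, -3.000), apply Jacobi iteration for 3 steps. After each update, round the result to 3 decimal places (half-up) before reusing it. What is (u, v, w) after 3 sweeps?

Iteration 1:
  u = (3 - (1)·0.000 - (-1)·-3.000) / (4) = 0.000
  v = (-6 - (3)·1.000 - (-1)·-3.000) / (7) = -1.714
  w = (10 - (4)·1.000 - (2)·0.000) / (7) = 0.857
Iteration 2:
  u = (3 - (1)·-1.714 - (-1)·0.857) / (4) = 1.393
  v = (-6 - (3)·0.000 - (-1)·0.857) / (7) = -0.735
  w = (10 - (4)·0.000 - (2)·-1.714) / (7) = 1.918
Iteration 3:
  u = (3 - (1)·-0.735 - (-1)·1.918) / (4) = 1.413
  v = (-6 - (3)·1.393 - (-1)·1.918) / (7) = -1.180
  w = (10 - (4)·1.393 - (2)·-0.735) / (7) = 0.843

(1.413, -1.180, 0.843)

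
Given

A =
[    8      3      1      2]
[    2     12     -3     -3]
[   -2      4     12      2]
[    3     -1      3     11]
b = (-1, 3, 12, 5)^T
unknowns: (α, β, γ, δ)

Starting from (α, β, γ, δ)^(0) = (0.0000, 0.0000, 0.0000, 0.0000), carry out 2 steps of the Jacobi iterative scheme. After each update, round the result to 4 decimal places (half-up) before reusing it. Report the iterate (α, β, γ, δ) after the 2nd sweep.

Iteration 1:
  α = (-1 - (3)·0.0000 - (1)·0.0000 - (2)·0.0000) / (8) = -0.1250
  β = (3 - (2)·0.0000 - (-3)·0.0000 - (-3)·0.0000) / (12) = 0.2500
  γ = (12 - (-2)·0.0000 - (4)·0.0000 - (2)·0.0000) / (12) = 1.0000
  δ = (5 - (3)·0.0000 - (-1)·0.0000 - (3)·0.0000) / (11) = 0.4545
Iteration 2:
  α = (-1 - (3)·0.2500 - (1)·1.0000 - (2)·0.4545) / (8) = -0.4574
  β = (3 - (2)·-0.1250 - (-3)·1.0000 - (-3)·0.4545) / (12) = 0.6345
  γ = (12 - (-2)·-0.1250 - (4)·0.2500 - (2)·0.4545) / (12) = 0.8201
  δ = (5 - (3)·-0.1250 - (-1)·0.2500 - (3)·1.0000) / (11) = 0.2386

(-0.4574, 0.6345, 0.8201, 0.2386)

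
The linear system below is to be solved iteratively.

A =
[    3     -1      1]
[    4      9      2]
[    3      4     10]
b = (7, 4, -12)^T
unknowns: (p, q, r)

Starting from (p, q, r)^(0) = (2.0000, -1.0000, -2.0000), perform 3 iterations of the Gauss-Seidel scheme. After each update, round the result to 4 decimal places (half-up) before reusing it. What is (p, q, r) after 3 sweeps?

Iteration 1:
  p = (7 - (-1)·-1.0000 - (1)·-2.0000) / (3) = 2.6667
  q = (4 - (4)·2.6667 - (2)·-2.0000) / (9) = -0.2963
  r = (-12 - (3)·2.6667 - (4)·-0.2963) / (10) = -1.8815
Iteration 2:
  p = (7 - (-1)·-0.2963 - (1)·-1.8815) / (3) = 2.8617
  q = (4 - (4)·2.8617 - (2)·-1.8815) / (9) = -0.4093
  r = (-12 - (3)·2.8617 - (4)·-0.4093) / (10) = -1.8948
Iteration 3:
  p = (7 - (-1)·-0.4093 - (1)·-1.8948) / (3) = 2.8285
  q = (4 - (4)·2.8285 - (2)·-1.8948) / (9) = -0.3916
  r = (-12 - (3)·2.8285 - (4)·-0.3916) / (10) = -1.8919

(2.8285, -0.3916, -1.8919)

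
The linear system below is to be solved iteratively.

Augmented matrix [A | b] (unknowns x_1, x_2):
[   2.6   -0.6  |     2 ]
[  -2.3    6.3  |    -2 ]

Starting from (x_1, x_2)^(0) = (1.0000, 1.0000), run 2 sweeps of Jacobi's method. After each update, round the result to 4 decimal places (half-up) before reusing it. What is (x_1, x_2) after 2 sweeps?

Iteration 1:
  x_1 = (2 - (-0.6)·1.0000) / (2.6) = 1.0000
  x_2 = (-2 - (-2.3)·1.0000) / (6.3) = 0.0476
Iteration 2:
  x_1 = (2 - (-0.6)·0.0476) / (2.6) = 0.7802
  x_2 = (-2 - (-2.3)·1.0000) / (6.3) = 0.0476

(0.7802, 0.0476)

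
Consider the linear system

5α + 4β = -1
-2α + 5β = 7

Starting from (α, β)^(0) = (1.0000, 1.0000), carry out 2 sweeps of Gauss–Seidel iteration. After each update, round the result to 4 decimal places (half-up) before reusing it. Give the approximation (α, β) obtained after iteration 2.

(-1.0000, 1.0000)

Iteration 1:
  α = (-1 - (4)·1.0000) / (5) = -1.0000
  β = (7 - (-2)·-1.0000) / (5) = 1.0000
Iteration 2:
  α = (-1 - (4)·1.0000) / (5) = -1.0000
  β = (7 - (-2)·-1.0000) / (5) = 1.0000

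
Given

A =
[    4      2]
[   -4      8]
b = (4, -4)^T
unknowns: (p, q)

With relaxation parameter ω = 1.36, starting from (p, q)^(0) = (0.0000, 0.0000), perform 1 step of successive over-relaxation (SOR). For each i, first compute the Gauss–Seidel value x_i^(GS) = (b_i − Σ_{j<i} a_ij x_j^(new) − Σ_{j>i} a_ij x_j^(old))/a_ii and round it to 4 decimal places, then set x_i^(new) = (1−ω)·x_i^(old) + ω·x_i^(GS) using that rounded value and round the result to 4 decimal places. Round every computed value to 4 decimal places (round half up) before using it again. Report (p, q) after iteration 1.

(1.3600, 0.2448)

Iteration 1:
  p: GS value = (4 - (2)·0.0000) / (4) = 1.0000;  p ← (1−ω)·0.0000 + ω·1.0000 = 1.3600
  q: GS value = (-4 - (-4)·1.3600) / (8) = 0.1800;  q ← (1−ω)·0.0000 + ω·0.1800 = 0.2448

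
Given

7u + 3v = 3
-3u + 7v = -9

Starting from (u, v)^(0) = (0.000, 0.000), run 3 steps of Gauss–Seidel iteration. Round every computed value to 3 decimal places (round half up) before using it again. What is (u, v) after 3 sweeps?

(0.814, -0.937)

Iteration 1:
  u = (3 - (3)·0.000) / (7) = 0.429
  v = (-9 - (-3)·0.429) / (7) = -1.102
Iteration 2:
  u = (3 - (3)·-1.102) / (7) = 0.901
  v = (-9 - (-3)·0.901) / (7) = -0.900
Iteration 3:
  u = (3 - (3)·-0.900) / (7) = 0.814
  v = (-9 - (-3)·0.814) / (7) = -0.937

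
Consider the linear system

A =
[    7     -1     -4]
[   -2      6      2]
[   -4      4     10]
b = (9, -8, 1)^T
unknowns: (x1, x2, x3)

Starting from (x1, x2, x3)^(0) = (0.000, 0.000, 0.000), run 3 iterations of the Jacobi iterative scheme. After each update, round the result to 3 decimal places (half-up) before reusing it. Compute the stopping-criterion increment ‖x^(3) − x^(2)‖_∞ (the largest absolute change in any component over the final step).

0.656

Iteration 1:
  x1 = (9 - (-1)·0.000 - (-4)·0.000) / (7) = 1.286
  x2 = (-8 - (-2)·0.000 - (2)·0.000) / (6) = -1.333
  x3 = (1 - (-4)·0.000 - (4)·0.000) / (10) = 0.100
Iteration 2:
  x1 = (9 - (-1)·-1.333 - (-4)·0.100) / (7) = 1.152
  x2 = (-8 - (-2)·1.286 - (2)·0.100) / (6) = -0.938
  x3 = (1 - (-4)·1.286 - (4)·-1.333) / (10) = 1.148
Iteration 3:
  x1 = (9 - (-1)·-0.938 - (-4)·1.148) / (7) = 1.808
  x2 = (-8 - (-2)·1.152 - (2)·1.148) / (6) = -1.332
  x3 = (1 - (-4)·1.152 - (4)·-0.938) / (10) = 0.936
Change: (0.656, -0.394, -0.212) → max |·| = 0.656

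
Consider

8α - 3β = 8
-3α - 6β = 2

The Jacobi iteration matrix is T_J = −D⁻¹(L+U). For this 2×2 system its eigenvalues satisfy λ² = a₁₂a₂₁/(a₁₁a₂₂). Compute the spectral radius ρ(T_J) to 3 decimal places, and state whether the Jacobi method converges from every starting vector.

0.433

a₁₂a₂₁/(a₁₁a₂₂) = (-3)·(-3) / ((8)·(-6)) = -0.187500
ρ = √|-0.187500| = √0.187500 = 0.433
ρ < 1, so Jacobi converges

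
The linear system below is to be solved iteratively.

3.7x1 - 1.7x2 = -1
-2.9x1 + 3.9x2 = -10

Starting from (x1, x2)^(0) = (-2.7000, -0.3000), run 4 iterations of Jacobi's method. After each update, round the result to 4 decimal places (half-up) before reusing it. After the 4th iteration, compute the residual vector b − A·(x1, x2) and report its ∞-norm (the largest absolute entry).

1.9446

Iteration 1:
  x1 = (-1 - (-1.7)·-0.3000) / (3.7) = -0.4081
  x2 = (-10 - (-2.9)·-2.7000) / (3.9) = -4.5718
Iteration 2:
  x1 = (-1 - (-1.7)·-4.5718) / (3.7) = -2.3708
  x2 = (-10 - (-2.9)·-0.4081) / (3.9) = -2.8676
Iteration 3:
  x1 = (-1 - (-1.7)·-2.8676) / (3.7) = -1.5878
  x2 = (-10 - (-2.9)·-2.3708) / (3.9) = -4.3270
Iteration 4:
  x1 = (-1 - (-1.7)·-4.3270) / (3.7) = -2.2584
  x2 = (-10 - (-2.9)·-1.5878) / (3.9) = -3.7448
Residual b − A·x = (0.9899, -1.9446); ∞-norm = 1.9446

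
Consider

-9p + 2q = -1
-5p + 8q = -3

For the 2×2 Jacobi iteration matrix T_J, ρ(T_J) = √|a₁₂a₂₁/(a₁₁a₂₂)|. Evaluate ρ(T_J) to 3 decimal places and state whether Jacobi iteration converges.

a₁₂a₂₁/(a₁₁a₂₂) = (2)·(-5) / ((-9)·(8)) = 0.138889
ρ = √|0.138889| = √0.138889 = 0.373
ρ < 1, so Jacobi converges

0.373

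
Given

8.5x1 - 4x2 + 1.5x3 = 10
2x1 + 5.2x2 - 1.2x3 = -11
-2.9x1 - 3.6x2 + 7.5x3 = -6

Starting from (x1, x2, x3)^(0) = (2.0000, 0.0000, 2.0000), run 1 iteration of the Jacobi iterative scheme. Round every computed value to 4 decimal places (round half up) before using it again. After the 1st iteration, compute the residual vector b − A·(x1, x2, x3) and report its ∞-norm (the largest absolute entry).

Iteration 1:
  x1 = (10 - (-4)·0.0000 - (1.5)·2.0000) / (8.5) = 0.8235
  x2 = (-11 - (2)·2.0000 - (-1.2)·2.0000) / (5.2) = -2.4231
  x3 = (-6 - (-2.9)·2.0000 - (-3.6)·0.0000) / (7.5) = -0.0267
Residual b − A·x = (-6.6521, -0.0789, -12.1348); ∞-norm = 12.1348

12.1348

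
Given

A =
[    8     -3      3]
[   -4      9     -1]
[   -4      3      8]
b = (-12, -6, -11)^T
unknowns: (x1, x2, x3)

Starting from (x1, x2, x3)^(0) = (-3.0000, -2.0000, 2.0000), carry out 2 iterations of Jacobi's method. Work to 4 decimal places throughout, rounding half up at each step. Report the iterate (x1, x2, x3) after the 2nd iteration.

Iteration 1:
  x1 = (-12 - (-3)·-2.0000 - (3)·2.0000) / (8) = -3.0000
  x2 = (-6 - (-4)·-3.0000 - (-1)·2.0000) / (9) = -1.7778
  x3 = (-11 - (-4)·-3.0000 - (3)·-2.0000) / (8) = -2.1250
Iteration 2:
  x1 = (-12 - (-3)·-1.7778 - (3)·-2.1250) / (8) = -1.3698
  x2 = (-6 - (-4)·-3.0000 - (-1)·-2.1250) / (9) = -2.2361
  x3 = (-11 - (-4)·-3.0000 - (3)·-1.7778) / (8) = -2.2083

(-1.3698, -2.2361, -2.2083)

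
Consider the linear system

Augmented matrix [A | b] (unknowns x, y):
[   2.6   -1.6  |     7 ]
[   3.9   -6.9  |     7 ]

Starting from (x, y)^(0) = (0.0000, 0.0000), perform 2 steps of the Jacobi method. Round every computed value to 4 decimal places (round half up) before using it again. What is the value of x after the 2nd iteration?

2.0680

Iteration 1:
  x = (7 - (-1.6)·0.0000) / (2.6) = 2.6923
  y = (7 - (3.9)·0.0000) / (-6.9) = -1.0145
Iteration 2:
  x = (7 - (-1.6)·-1.0145) / (2.6) = 2.0680
  y = (7 - (3.9)·2.6923) / (-6.9) = 0.5072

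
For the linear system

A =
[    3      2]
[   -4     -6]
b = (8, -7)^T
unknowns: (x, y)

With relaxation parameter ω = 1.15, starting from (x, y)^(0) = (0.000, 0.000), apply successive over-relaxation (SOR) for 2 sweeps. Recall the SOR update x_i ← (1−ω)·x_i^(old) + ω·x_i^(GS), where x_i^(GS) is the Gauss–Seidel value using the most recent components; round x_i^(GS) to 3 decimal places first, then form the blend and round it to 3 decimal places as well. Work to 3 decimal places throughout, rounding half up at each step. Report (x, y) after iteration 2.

Iteration 1:
  x: GS value = (8 - (2)·0.000) / (3) = 2.667;  x ← (1−ω)·0.000 + ω·2.667 = 3.067
  y: GS value = (-7 - (-4)·3.067) / (-6) = -0.878;  y ← (1−ω)·0.000 + ω·-0.878 = -1.010
Iteration 2:
  x: GS value = (8 - (2)·-1.010) / (3) = 3.340;  x ← (1−ω)·3.067 + ω·3.340 = 3.381
  y: GS value = (-7 - (-4)·3.381) / (-6) = -1.087;  y ← (1−ω)·-1.010 + ω·-1.087 = -1.099

(3.381, -1.099)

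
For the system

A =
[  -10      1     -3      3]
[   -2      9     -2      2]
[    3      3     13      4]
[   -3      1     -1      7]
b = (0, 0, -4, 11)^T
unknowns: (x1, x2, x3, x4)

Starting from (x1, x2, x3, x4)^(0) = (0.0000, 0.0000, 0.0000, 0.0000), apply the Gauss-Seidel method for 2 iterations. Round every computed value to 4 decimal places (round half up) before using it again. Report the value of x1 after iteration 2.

Iteration 1:
  x1 = (0 - (1)·0.0000 - (-3)·0.0000 - (3)·0.0000) / (-10) = 0.0000
  x2 = (0 - (-2)·0.0000 - (-2)·0.0000 - (2)·0.0000) / (9) = 0.0000
  x3 = (-4 - (3)·0.0000 - (3)·0.0000 - (4)·0.0000) / (13) = -0.3077
  x4 = (11 - (-3)·0.0000 - (1)·0.0000 - (-1)·-0.3077) / (7) = 1.5275
Iteration 2:
  x1 = (0 - (1)·0.0000 - (-3)·-0.3077 - (3)·1.5275) / (-10) = 0.5506
  x2 = (0 - (-2)·0.5506 - (-2)·-0.3077 - (2)·1.5275) / (9) = -0.2855
  x3 = (-4 - (3)·0.5506 - (3)·-0.2855 - (4)·1.5275) / (13) = -0.8389
  x4 = (11 - (-3)·0.5506 - (1)·-0.2855 - (-1)·-0.8389) / (7) = 1.7283

0.5506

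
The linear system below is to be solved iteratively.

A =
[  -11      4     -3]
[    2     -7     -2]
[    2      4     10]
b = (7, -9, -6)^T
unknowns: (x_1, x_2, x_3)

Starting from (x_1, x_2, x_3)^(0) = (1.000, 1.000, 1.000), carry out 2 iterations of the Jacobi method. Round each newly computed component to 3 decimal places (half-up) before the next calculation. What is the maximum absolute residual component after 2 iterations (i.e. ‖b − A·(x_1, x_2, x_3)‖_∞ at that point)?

2.160

Iteration 1:
  x_1 = (7 - (4)·1.000 - (-3)·1.000) / (-11) = -0.545
  x_2 = (-9 - (2)·1.000 - (-2)·1.000) / (-7) = 1.286
  x_3 = (-6 - (2)·1.000 - (4)·1.000) / (10) = -1.200
Iteration 2:
  x_1 = (7 - (4)·1.286 - (-3)·-1.200) / (-11) = 0.159
  x_2 = (-9 - (2)·-0.545 - (-2)·-1.200) / (-7) = 1.473
  x_3 = (-6 - (2)·-0.545 - (4)·1.286) / (10) = -1.005
Residual b − A·x = (-0.158, -1.017, -2.160); ∞-norm = 2.160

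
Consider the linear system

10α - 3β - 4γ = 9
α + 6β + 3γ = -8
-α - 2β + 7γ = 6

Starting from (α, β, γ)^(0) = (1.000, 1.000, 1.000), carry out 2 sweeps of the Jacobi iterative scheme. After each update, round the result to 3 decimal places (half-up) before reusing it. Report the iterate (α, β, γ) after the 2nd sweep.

Iteration 1:
  α = (9 - (-3)·1.000 - (-4)·1.000) / (10) = 1.600
  β = (-8 - (1)·1.000 - (3)·1.000) / (6) = -2.000
  γ = (6 - (-1)·1.000 - (-2)·1.000) / (7) = 1.286
Iteration 2:
  α = (9 - (-3)·-2.000 - (-4)·1.286) / (10) = 0.814
  β = (-8 - (1)·1.600 - (3)·1.286) / (6) = -2.243
  γ = (6 - (-1)·1.600 - (-2)·-2.000) / (7) = 0.514

(0.814, -2.243, 0.514)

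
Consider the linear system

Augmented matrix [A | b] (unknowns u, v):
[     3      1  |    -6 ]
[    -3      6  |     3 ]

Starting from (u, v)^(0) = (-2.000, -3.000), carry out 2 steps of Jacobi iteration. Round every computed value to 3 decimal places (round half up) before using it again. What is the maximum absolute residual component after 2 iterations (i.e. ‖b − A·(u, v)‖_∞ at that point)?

2.499

Iteration 1:
  u = (-6 - (1)·-3.000) / (3) = -1.000
  v = (3 - (-3)·-2.000) / (6) = -0.500
Iteration 2:
  u = (-6 - (1)·-0.500) / (3) = -1.833
  v = (3 - (-3)·-1.000) / (6) = 0.000
Residual b − A·x = (-0.501, -2.499); ∞-norm = 2.499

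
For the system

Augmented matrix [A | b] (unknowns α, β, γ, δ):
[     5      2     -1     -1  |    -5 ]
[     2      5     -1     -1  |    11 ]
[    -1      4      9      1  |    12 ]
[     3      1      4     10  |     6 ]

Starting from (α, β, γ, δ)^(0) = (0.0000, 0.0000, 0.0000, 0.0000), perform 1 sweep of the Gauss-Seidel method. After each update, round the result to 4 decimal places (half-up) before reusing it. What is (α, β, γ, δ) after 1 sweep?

(-1.0000, 2.6000, 0.0667, 0.6133)

Iteration 1:
  α = (-5 - (2)·0.0000 - (-1)·0.0000 - (-1)·0.0000) / (5) = -1.0000
  β = (11 - (2)·-1.0000 - (-1)·0.0000 - (-1)·0.0000) / (5) = 2.6000
  γ = (12 - (-1)·-1.0000 - (4)·2.6000 - (1)·0.0000) / (9) = 0.0667
  δ = (6 - (3)·-1.0000 - (1)·2.6000 - (4)·0.0667) / (10) = 0.6133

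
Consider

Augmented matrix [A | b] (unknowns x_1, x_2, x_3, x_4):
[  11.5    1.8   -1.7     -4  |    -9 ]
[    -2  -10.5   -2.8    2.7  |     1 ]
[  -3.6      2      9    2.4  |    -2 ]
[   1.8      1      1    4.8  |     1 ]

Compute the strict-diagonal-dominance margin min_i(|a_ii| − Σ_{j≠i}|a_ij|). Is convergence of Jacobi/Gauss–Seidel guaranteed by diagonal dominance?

row 1: |11.5| − (1.8+1.7+4) = 4
row 2: |-10.5| − (2+2.8+2.7) = 3
row 3: |9| − (3.6+2+2.4) = 1
row 4: |4.8| − (1.8+1+1) = 1
minimum over rows = 1 → strictly diagonally dominant (convergence guaranteed)

1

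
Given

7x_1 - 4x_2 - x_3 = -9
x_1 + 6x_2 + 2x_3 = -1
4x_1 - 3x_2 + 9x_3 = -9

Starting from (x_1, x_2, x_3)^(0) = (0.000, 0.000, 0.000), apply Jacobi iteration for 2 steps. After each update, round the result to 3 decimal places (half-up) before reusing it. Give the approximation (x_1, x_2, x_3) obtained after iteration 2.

(-1.524, 0.381, -0.484)

Iteration 1:
  x_1 = (-9 - (-4)·0.000 - (-1)·0.000) / (7) = -1.286
  x_2 = (-1 - (1)·0.000 - (2)·0.000) / (6) = -0.167
  x_3 = (-9 - (4)·0.000 - (-3)·0.000) / (9) = -1.000
Iteration 2:
  x_1 = (-9 - (-4)·-0.167 - (-1)·-1.000) / (7) = -1.524
  x_2 = (-1 - (1)·-1.286 - (2)·-1.000) / (6) = 0.381
  x_3 = (-9 - (4)·-1.286 - (-3)·-0.167) / (9) = -0.484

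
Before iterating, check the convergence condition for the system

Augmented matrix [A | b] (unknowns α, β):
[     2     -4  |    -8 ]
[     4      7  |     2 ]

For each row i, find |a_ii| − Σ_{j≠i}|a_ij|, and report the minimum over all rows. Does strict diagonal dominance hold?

row 1: |2| − (4) = -2
row 2: |7| − (4) = 3
minimum over rows = -2 → not strictly diagonally dominant

-2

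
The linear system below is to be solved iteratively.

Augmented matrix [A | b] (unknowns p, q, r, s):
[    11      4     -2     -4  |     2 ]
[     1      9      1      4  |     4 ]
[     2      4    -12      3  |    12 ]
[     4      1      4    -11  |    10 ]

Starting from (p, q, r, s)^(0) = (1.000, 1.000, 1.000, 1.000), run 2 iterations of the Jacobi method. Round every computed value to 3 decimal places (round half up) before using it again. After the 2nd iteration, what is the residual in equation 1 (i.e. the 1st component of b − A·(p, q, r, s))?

-7.536

Iteration 1:
  p = (2 - (4)·1.000 - (-2)·1.000 - (-4)·1.000) / (11) = 0.364
  q = (4 - (1)·1.000 - (1)·1.000 - (4)·1.000) / (9) = -0.222
  r = (12 - (2)·1.000 - (4)·1.000 - (3)·1.000) / (-12) = -0.250
  s = (10 - (4)·1.000 - (1)·1.000 - (4)·1.000) / (-11) = -0.091
Iteration 2:
  p = (2 - (4)·-0.222 - (-2)·-0.250 - (-4)·-0.091) / (11) = 0.184
  q = (4 - (1)·0.364 - (1)·-0.250 - (4)·-0.091) / (9) = 0.472
  r = (12 - (2)·0.364 - (4)·-0.222 - (3)·-0.091) / (-12) = -1.036
  s = (10 - (4)·0.364 - (1)·-0.222 - (4)·-0.250) / (-11) = -0.888
Residual b − A·x = (-7.536, 4.156, -0.024, 3.168)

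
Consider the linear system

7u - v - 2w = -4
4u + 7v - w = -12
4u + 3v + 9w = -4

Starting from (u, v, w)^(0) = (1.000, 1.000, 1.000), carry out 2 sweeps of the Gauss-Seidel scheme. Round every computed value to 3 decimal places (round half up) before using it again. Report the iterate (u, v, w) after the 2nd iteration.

Iteration 1:
  u = (-4 - (-1)·1.000 - (-2)·1.000) / (7) = -0.143
  v = (-12 - (4)·-0.143 - (-1)·1.000) / (7) = -1.490
  w = (-4 - (4)·-0.143 - (3)·-1.490) / (9) = 0.116
Iteration 2:
  u = (-4 - (-1)·-1.490 - (-2)·0.116) / (7) = -0.751
  v = (-12 - (4)·-0.751 - (-1)·0.116) / (7) = -1.269
  w = (-4 - (4)·-0.751 - (3)·-1.269) / (9) = 0.312

(-0.751, -1.269, 0.312)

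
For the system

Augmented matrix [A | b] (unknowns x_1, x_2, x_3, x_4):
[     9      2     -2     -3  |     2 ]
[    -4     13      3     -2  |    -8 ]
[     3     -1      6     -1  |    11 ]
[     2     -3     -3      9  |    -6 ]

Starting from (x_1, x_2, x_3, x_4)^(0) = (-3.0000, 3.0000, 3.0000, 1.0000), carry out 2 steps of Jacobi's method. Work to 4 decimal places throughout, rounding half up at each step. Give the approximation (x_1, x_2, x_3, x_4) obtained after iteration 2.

(2.2393, -1.0598, 1.5427, -0.1491)

Iteration 1:
  x_1 = (2 - (2)·3.0000 - (-2)·3.0000 - (-3)·1.0000) / (9) = 0.5556
  x_2 = (-8 - (-4)·-3.0000 - (3)·3.0000 - (-2)·1.0000) / (13) = -2.0769
  x_3 = (11 - (3)·-3.0000 - (-1)·3.0000 - (-1)·1.0000) / (6) = 4.0000
  x_4 = (-6 - (2)·-3.0000 - (-3)·3.0000 - (-3)·3.0000) / (9) = 2.0000
Iteration 2:
  x_1 = (2 - (2)·-2.0769 - (-2)·4.0000 - (-3)·2.0000) / (9) = 2.2393
  x_2 = (-8 - (-4)·0.5556 - (3)·4.0000 - (-2)·2.0000) / (13) = -1.0598
  x_3 = (11 - (3)·0.5556 - (-1)·-2.0769 - (-1)·2.0000) / (6) = 1.5427
  x_4 = (-6 - (2)·0.5556 - (-3)·-2.0769 - (-3)·4.0000) / (9) = -0.1491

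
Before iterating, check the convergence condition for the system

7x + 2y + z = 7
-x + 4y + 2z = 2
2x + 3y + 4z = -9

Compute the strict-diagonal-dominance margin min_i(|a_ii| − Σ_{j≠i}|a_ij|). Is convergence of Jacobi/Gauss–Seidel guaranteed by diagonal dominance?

-1

row 1: |7| − (2+1) = 4
row 2: |4| − (1+2) = 1
row 3: |4| − (2+3) = -1
minimum over rows = -1 → not strictly diagonally dominant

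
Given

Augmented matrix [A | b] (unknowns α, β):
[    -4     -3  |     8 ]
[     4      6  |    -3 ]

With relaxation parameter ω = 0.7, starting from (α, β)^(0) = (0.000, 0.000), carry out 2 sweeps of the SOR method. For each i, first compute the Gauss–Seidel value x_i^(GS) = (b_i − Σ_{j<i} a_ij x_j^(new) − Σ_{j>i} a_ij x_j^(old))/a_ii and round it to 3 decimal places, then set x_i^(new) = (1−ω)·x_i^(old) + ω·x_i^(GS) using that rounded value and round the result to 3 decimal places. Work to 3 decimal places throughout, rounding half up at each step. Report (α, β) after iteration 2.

Iteration 1:
  α: GS value = (8 - (-3)·0.000) / (-4) = -2.000;  α ← (1−ω)·0.000 + ω·-2.000 = -1.400
  β: GS value = (-3 - (4)·-1.400) / (6) = 0.433;  β ← (1−ω)·0.000 + ω·0.433 = 0.303
Iteration 2:
  α: GS value = (8 - (-3)·0.303) / (-4) = -2.227;  α ← (1−ω)·-1.400 + ω·-2.227 = -1.979
  β: GS value = (-3 - (4)·-1.979) / (6) = 0.819;  β ← (1−ω)·0.303 + ω·0.819 = 0.664

(-1.979, 0.664)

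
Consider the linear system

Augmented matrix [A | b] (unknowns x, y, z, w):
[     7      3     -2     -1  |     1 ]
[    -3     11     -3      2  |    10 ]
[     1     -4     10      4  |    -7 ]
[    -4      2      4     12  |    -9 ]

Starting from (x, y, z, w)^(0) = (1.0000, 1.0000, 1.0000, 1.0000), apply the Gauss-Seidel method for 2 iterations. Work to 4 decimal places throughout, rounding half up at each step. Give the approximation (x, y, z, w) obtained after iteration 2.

Iteration 1:
  x = (1 - (3)·1.0000 - (-2)·1.0000 - (-1)·1.0000) / (7) = 0.1429
  y = (10 - (-3)·0.1429 - (-3)·1.0000 - (2)·1.0000) / (11) = 1.0390
  z = (-7 - (1)·0.1429 - (-4)·1.0390 - (4)·1.0000) / (10) = -0.6987
  w = (-9 - (-4)·0.1429 - (2)·1.0390 - (4)·-0.6987) / (12) = -0.6426
Iteration 2:
  x = (1 - (3)·1.0390 - (-2)·-0.6987 - (-1)·-0.6426) / (7) = -0.5939
  y = (10 - (-3)·-0.5939 - (-3)·-0.6987 - (2)·-0.6426) / (11) = 0.6734
  z = (-7 - (1)·-0.5939 - (-4)·0.6734 - (4)·-0.6426) / (10) = -0.1142
  w = (-9 - (-4)·-0.5939 - (2)·0.6734 - (4)·-0.1142) / (12) = -1.0221

(-0.5939, 0.6734, -0.1142, -1.0221)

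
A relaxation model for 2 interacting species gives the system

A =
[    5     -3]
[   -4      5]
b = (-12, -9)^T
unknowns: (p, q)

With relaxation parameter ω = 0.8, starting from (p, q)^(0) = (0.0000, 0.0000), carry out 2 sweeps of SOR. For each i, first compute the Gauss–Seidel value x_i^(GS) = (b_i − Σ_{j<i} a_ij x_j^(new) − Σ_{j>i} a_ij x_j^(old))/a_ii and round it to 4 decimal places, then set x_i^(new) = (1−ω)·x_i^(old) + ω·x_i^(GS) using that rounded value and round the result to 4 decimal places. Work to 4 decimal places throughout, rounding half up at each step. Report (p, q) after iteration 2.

Iteration 1:
  p: GS value = (-12 - (-3)·0.0000) / (5) = -2.4000;  p ← (1−ω)·0.0000 + ω·-2.4000 = -1.9200
  q: GS value = (-9 - (-4)·-1.9200) / (5) = -3.3360;  q ← (1−ω)·0.0000 + ω·-3.3360 = -2.6688
Iteration 2:
  p: GS value = (-12 - (-3)·-2.6688) / (5) = -4.0013;  p ← (1−ω)·-1.9200 + ω·-4.0013 = -3.5850
  q: GS value = (-9 - (-4)·-3.5850) / (5) = -4.6680;  q ← (1−ω)·-2.6688 + ω·-4.6680 = -4.2682

(-3.5850, -4.2682)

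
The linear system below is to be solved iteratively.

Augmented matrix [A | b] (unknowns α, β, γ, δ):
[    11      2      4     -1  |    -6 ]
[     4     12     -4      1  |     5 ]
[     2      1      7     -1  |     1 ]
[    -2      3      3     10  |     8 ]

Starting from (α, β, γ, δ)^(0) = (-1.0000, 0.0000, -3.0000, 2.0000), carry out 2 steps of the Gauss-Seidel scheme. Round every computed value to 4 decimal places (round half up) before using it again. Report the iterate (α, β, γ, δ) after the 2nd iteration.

Iteration 1:
  α = (-6 - (2)·0.0000 - (4)·-3.0000 - (-1)·2.0000) / (11) = 0.7273
  β = (5 - (4)·0.7273 - (-4)·-3.0000 - (1)·2.0000) / (12) = -0.9924
  γ = (1 - (2)·0.7273 - (1)·-0.9924 - (-1)·2.0000) / (7) = 0.3625
  δ = (8 - (-2)·0.7273 - (3)·-0.9924 - (3)·0.3625) / (10) = 1.1344
Iteration 2:
  α = (-6 - (2)·-0.9924 - (4)·0.3625 - (-1)·1.1344) / (11) = -0.3937
  β = (5 - (4)·-0.3937 - (-4)·0.3625 - (1)·1.1344) / (12) = 0.5742
  γ = (1 - (2)·-0.3937 - (1)·0.5742 - (-1)·1.1344) / (7) = 0.3354
  δ = (8 - (-2)·-0.3937 - (3)·0.5742 - (3)·0.3354) / (10) = 0.4484

(-0.3937, 0.5742, 0.3354, 0.4484)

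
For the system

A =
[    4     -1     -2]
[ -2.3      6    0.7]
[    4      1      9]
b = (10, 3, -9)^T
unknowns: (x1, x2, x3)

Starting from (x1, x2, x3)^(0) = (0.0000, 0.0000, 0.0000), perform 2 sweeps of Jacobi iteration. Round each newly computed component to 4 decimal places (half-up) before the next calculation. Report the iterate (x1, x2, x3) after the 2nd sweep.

Iteration 1:
  x1 = (10 - (-1)·0.0000 - (-2)·0.0000) / (4) = 2.5000
  x2 = (3 - (-2.3)·0.0000 - (0.7)·0.0000) / (6) = 0.5000
  x3 = (-9 - (4)·0.0000 - (1)·0.0000) / (9) = -1.0000
Iteration 2:
  x1 = (10 - (-1)·0.5000 - (-2)·-1.0000) / (4) = 2.1250
  x2 = (3 - (-2.3)·2.5000 - (0.7)·-1.0000) / (6) = 1.5750
  x3 = (-9 - (4)·2.5000 - (1)·0.5000) / (9) = -2.1667

(2.1250, 1.5750, -2.1667)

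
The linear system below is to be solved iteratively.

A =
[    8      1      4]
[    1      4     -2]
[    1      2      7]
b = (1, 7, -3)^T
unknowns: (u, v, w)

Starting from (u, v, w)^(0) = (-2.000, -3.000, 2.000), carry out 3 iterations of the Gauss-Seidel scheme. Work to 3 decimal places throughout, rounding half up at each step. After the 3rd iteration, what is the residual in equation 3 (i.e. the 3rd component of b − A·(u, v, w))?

0.002

Iteration 1:
  u = (1 - (1)·-3.000 - (4)·2.000) / (8) = -0.500
  v = (7 - (1)·-0.500 - (-2)·2.000) / (4) = 2.875
  w = (-3 - (1)·-0.500 - (2)·2.875) / (7) = -1.179
Iteration 2:
  u = (1 - (1)·2.875 - (4)·-1.179) / (8) = 0.355
  v = (7 - (1)·0.355 - (-2)·-1.179) / (4) = 1.072
  w = (-3 - (1)·0.355 - (2)·1.072) / (7) = -0.786
Iteration 3:
  u = (1 - (1)·1.072 - (4)·-0.786) / (8) = 0.384
  v = (7 - (1)·0.384 - (-2)·-0.786) / (4) = 1.261
  w = (-3 - (1)·0.384 - (2)·1.261) / (7) = -0.844
Residual b − A·x = (0.043, -0.116, 0.002)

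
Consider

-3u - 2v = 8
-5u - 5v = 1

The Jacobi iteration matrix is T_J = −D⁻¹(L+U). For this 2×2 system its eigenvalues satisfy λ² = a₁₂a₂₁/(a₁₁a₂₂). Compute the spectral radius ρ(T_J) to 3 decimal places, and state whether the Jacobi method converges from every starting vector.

a₁₂a₂₁/(a₁₁a₂₂) = (-2)·(-5) / ((-3)·(-5)) = 0.666667
ρ = √|0.666667| = √0.666667 = 0.816
ρ < 1, so Jacobi converges

0.816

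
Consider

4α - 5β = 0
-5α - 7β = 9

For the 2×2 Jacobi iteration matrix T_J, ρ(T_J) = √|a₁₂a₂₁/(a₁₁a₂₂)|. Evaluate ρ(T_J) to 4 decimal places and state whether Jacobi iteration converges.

a₁₂a₂₁/(a₁₁a₂₂) = (-5)·(-5) / ((4)·(-7)) = -0.892857
ρ = √|-0.892857| = √0.892857 = 0.9449
ρ < 1, so Jacobi converges

0.9449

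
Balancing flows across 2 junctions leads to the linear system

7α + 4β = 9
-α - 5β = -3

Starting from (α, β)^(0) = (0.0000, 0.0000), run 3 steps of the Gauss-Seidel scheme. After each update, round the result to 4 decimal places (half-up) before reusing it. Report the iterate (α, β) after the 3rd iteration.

Iteration 1:
  α = (9 - (4)·0.0000) / (7) = 1.2857
  β = (-3 - (-1)·1.2857) / (-5) = 0.3429
Iteration 2:
  α = (9 - (4)·0.3429) / (7) = 1.0898
  β = (-3 - (-1)·1.0898) / (-5) = 0.3820
Iteration 3:
  α = (9 - (4)·0.3820) / (7) = 1.0674
  β = (-3 - (-1)·1.0674) / (-5) = 0.3865

(1.0674, 0.3865)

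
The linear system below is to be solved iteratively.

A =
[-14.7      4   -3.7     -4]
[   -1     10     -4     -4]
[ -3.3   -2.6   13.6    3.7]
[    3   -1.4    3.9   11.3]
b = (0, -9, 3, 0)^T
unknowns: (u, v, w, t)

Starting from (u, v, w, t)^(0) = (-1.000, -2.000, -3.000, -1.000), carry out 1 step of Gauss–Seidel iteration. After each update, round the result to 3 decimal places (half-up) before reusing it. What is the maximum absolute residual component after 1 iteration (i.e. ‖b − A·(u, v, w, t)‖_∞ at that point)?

15.506

Iteration 1:
  u = (0 - (4)·-2.000 - (-3.7)·-3.000 - (-4)·-1.000) / (-14.7) = 0.483
  v = (-9 - (-1)·0.483 - (-4)·-3.000 - (-4)·-1.000) / (10) = -2.452
  w = (3 - (-3.3)·0.483 - (-2.6)·-2.452 - (3.7)·-1.000) / (13.6) = 0.141
  t = (0 - (3)·0.483 - (-1.4)·-2.452 - (3.9)·0.141) / (11.3) = -0.481
Residual b − A·x = (15.506, 14.643, -1.919, 0.004); ∞-norm = 15.506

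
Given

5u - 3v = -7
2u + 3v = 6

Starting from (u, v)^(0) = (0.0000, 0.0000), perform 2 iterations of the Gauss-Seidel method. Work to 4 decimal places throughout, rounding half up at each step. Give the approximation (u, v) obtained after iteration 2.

(0.3600, 1.7600)

Iteration 1:
  u = (-7 - (-3)·0.0000) / (5) = -1.4000
  v = (6 - (2)·-1.4000) / (3) = 2.9333
Iteration 2:
  u = (-7 - (-3)·2.9333) / (5) = 0.3600
  v = (6 - (2)·0.3600) / (3) = 1.7600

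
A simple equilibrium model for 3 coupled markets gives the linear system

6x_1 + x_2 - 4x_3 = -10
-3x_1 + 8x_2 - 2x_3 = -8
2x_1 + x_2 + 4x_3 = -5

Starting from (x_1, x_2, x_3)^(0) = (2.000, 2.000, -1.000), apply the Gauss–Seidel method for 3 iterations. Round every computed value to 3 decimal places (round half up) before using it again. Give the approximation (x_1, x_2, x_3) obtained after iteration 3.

(-1.826, -1.817, 0.117)

Iteration 1:
  x_1 = (-10 - (1)·2.000 - (-4)·-1.000) / (6) = -2.667
  x_2 = (-8 - (-3)·-2.667 - (-2)·-1.000) / (8) = -2.250
  x_3 = (-5 - (2)·-2.667 - (1)·-2.250) / (4) = 0.646
Iteration 2:
  x_1 = (-10 - (1)·-2.250 - (-4)·0.646) / (6) = -0.861
  x_2 = (-8 - (-3)·-0.861 - (-2)·0.646) / (8) = -1.161
  x_3 = (-5 - (2)·-0.861 - (1)·-1.161) / (4) = -0.529
Iteration 3:
  x_1 = (-10 - (1)·-1.161 - (-4)·-0.529) / (6) = -1.826
  x_2 = (-8 - (-3)·-1.826 - (-2)·-0.529) / (8) = -1.817
  x_3 = (-5 - (2)·-1.826 - (1)·-1.817) / (4) = 0.117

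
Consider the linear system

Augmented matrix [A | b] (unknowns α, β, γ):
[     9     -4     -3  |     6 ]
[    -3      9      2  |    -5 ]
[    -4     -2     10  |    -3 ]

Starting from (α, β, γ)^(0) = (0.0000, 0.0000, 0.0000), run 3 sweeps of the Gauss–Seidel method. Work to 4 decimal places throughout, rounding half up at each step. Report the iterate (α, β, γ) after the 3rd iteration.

Iteration 1:
  α = (6 - (-4)·0.0000 - (-3)·0.0000) / (9) = 0.6667
  β = (-5 - (-3)·0.6667 - (2)·0.0000) / (9) = -0.3333
  γ = (-3 - (-4)·0.6667 - (-2)·-0.3333) / (10) = -0.1000
Iteration 2:
  α = (6 - (-4)·-0.3333 - (-3)·-0.1000) / (9) = 0.4852
  β = (-5 - (-3)·0.4852 - (2)·-0.1000) / (9) = -0.3716
  γ = (-3 - (-4)·0.4852 - (-2)·-0.3716) / (10) = -0.1802
Iteration 3:
  α = (6 - (-4)·-0.3716 - (-3)·-0.1802) / (9) = 0.4414
  β = (-5 - (-3)·0.4414 - (2)·-0.1802) / (9) = -0.3684
  γ = (-3 - (-4)·0.4414 - (-2)·-0.3684) / (10) = -0.1971

(0.4414, -0.3684, -0.1971)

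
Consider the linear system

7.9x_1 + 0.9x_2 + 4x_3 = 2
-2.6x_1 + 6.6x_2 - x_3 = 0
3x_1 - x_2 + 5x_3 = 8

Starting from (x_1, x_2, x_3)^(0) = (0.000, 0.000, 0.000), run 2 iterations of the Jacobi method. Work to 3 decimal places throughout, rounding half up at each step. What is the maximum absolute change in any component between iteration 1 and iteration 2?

0.810

Iteration 1:
  x_1 = (2 - (0.9)·0.000 - (4)·0.000) / (7.9) = 0.253
  x_2 = (0 - (-2.6)·0.000 - (-1)·0.000) / (6.6) = 0.000
  x_3 = (8 - (3)·0.000 - (-1)·0.000) / (5) = 1.600
Iteration 2:
  x_1 = (2 - (0.9)·0.000 - (4)·1.600) / (7.9) = -0.557
  x_2 = (0 - (-2.6)·0.253 - (-1)·1.600) / (6.6) = 0.342
  x_3 = (8 - (3)·0.253 - (-1)·0.000) / (5) = 1.448
Change: (-0.810, 0.342, -0.152) → max |·| = 0.810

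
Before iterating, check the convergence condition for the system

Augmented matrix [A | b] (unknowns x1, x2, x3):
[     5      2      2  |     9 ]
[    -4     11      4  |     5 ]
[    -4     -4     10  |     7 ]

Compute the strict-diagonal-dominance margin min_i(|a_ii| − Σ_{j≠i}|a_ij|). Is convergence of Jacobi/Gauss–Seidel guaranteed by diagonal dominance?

row 1: |5| − (2+2) = 1
row 2: |11| − (4+4) = 3
row 3: |10| − (4+4) = 2
minimum over rows = 1 → strictly diagonally dominant (convergence guaranteed)

1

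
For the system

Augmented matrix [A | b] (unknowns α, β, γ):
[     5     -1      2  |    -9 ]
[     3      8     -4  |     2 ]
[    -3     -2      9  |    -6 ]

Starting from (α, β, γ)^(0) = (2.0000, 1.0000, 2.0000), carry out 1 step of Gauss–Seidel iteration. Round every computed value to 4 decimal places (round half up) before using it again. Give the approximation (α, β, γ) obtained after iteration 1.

Iteration 1:
  α = (-9 - (-1)·1.0000 - (2)·2.0000) / (5) = -2.4000
  β = (2 - (3)·-2.4000 - (-4)·2.0000) / (8) = 2.1500
  γ = (-6 - (-3)·-2.4000 - (-2)·2.1500) / (9) = -0.9889

(-2.4000, 2.1500, -0.9889)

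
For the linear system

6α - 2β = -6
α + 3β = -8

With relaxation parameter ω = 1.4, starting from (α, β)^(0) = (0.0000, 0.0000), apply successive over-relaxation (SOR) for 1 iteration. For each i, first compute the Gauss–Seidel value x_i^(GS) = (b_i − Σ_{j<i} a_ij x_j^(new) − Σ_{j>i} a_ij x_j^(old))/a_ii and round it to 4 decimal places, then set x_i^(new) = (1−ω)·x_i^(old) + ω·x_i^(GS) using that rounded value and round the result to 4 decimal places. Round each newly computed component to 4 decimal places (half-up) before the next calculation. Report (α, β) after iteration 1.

Iteration 1:
  α: GS value = (-6 - (-2)·0.0000) / (6) = -1.0000;  α ← (1−ω)·0.0000 + ω·-1.0000 = -1.4000
  β: GS value = (-8 - (1)·-1.4000) / (3) = -2.2000;  β ← (1−ω)·0.0000 + ω·-2.2000 = -3.0800

(-1.4000, -3.0800)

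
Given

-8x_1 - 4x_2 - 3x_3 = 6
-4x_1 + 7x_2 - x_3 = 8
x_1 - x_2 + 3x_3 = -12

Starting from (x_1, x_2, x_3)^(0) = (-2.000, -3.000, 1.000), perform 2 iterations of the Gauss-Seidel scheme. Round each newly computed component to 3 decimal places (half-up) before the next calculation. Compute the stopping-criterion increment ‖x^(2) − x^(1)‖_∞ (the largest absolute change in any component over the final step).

0.956

Iteration 1:
  x_1 = (6 - (-4)·-3.000 - (-3)·1.000) / (-8) = 0.375
  x_2 = (8 - (-4)·0.375 - (-1)·1.000) / (7) = 1.500
  x_3 = (-12 - (1)·0.375 - (-1)·1.500) / (3) = -3.625
Iteration 2:
  x_1 = (6 - (-4)·1.500 - (-3)·-3.625) / (-8) = -0.141
  x_2 = (8 - (-4)·-0.141 - (-1)·-3.625) / (7) = 0.544
  x_3 = (-12 - (1)·-0.141 - (-1)·0.544) / (3) = -3.772
Change: (-0.516, -0.956, -0.147) → max |·| = 0.956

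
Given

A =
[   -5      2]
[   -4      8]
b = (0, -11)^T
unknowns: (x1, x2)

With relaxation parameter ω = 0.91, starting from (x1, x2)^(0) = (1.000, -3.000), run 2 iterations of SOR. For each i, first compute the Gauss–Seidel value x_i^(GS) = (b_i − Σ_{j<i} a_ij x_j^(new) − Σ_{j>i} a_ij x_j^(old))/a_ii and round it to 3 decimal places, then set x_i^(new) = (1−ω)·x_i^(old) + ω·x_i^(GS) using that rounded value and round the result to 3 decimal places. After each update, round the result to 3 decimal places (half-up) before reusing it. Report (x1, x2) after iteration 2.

(-0.810, -1.798)

Iteration 1:
  x1: GS value = (0 - (2)·-3.000) / (-5) = -1.200;  x1 ← (1−ω)·1.000 + ω·-1.200 = -1.002
  x2: GS value = (-11 - (-4)·-1.002) / (8) = -1.876;  x2 ← (1−ω)·-3.000 + ω·-1.876 = -1.977
Iteration 2:
  x1: GS value = (0 - (2)·-1.977) / (-5) = -0.791;  x1 ← (1−ω)·-1.002 + ω·-0.791 = -0.810
  x2: GS value = (-11 - (-4)·-0.810) / (8) = -1.780;  x2 ← (1−ω)·-1.977 + ω·-1.780 = -1.798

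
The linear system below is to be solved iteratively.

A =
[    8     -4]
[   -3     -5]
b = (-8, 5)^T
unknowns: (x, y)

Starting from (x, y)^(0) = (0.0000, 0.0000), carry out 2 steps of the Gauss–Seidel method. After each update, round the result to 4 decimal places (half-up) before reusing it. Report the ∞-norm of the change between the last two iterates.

Iteration 1:
  x = (-8 - (-4)·0.0000) / (8) = -1.0000
  y = (5 - (-3)·-1.0000) / (-5) = -0.4000
Iteration 2:
  x = (-8 - (-4)·-0.4000) / (8) = -1.2000
  y = (5 - (-3)·-1.2000) / (-5) = -0.2800
Change: (-0.2000, 0.1200) → max |·| = 0.2000

0.2000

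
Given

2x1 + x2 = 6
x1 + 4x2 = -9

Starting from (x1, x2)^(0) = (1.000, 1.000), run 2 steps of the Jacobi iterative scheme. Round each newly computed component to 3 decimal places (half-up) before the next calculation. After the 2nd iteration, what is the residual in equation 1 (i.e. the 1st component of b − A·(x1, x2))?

Iteration 1:
  x1 = (6 - (1)·1.000) / (2) = 2.500
  x2 = (-9 - (1)·1.000) / (4) = -2.500
Iteration 2:
  x1 = (6 - (1)·-2.500) / (2) = 4.250
  x2 = (-9 - (1)·2.500) / (4) = -2.875
Residual b − A·x = (0.375, -1.750)

0.375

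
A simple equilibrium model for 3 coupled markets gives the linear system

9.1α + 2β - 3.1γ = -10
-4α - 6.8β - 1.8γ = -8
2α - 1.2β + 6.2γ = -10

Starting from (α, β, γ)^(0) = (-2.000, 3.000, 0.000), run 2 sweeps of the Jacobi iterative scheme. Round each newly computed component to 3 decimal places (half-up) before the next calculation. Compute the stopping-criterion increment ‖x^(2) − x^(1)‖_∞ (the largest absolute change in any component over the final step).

0.203

Iteration 1:
  α = (-10 - (2)·3.000 - (-3.1)·0.000) / (9.1) = -1.758
  β = (-8 - (-4)·-2.000 - (-1.8)·0.000) / (-6.8) = 2.353
  γ = (-10 - (2)·-2.000 - (-1.2)·3.000) / (6.2) = -0.387
Iteration 2:
  α = (-10 - (2)·2.353 - (-3.1)·-0.387) / (9.1) = -1.748
  β = (-8 - (-4)·-1.758 - (-1.8)·-0.387) / (-6.8) = 2.313
  γ = (-10 - (2)·-1.758 - (-1.2)·2.353) / (6.2) = -0.590
Change: (0.010, -0.040, -0.203) → max |·| = 0.203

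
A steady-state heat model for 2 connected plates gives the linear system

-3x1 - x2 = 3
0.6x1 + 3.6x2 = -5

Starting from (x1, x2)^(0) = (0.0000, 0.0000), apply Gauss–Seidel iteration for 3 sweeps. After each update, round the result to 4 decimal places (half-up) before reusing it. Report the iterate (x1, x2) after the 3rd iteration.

Iteration 1:
  x1 = (3 - (-1)·0.0000) / (-3) = -1.0000
  x2 = (-5 - (0.6)·-1.0000) / (3.6) = -1.2222
Iteration 2:
  x1 = (3 - (-1)·-1.2222) / (-3) = -0.5926
  x2 = (-5 - (0.6)·-0.5926) / (3.6) = -1.2901
Iteration 3:
  x1 = (3 - (-1)·-1.2901) / (-3) = -0.5700
  x2 = (-5 - (0.6)·-0.5700) / (3.6) = -1.2939

(-0.5700, -1.2939)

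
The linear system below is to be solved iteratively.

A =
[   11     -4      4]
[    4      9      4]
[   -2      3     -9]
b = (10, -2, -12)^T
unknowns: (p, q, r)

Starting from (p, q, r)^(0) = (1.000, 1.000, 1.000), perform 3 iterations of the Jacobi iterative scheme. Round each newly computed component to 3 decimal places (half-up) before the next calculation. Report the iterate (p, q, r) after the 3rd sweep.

(0.171, -0.552, 0.915)

Iteration 1:
  p = (10 - (-4)·1.000 - (4)·1.000) / (11) = 0.909
  q = (-2 - (4)·1.000 - (4)·1.000) / (9) = -1.111
  r = (-12 - (-2)·1.000 - (3)·1.000) / (-9) = 1.444
Iteration 2:
  p = (10 - (-4)·-1.111 - (4)·1.444) / (11) = -0.020
  q = (-2 - (4)·0.909 - (4)·1.444) / (9) = -1.268
  r = (-12 - (-2)·0.909 - (3)·-1.111) / (-9) = 0.761
Iteration 3:
  p = (10 - (-4)·-1.268 - (4)·0.761) / (11) = 0.171
  q = (-2 - (4)·-0.020 - (4)·0.761) / (9) = -0.552
  r = (-12 - (-2)·-0.020 - (3)·-1.268) / (-9) = 0.915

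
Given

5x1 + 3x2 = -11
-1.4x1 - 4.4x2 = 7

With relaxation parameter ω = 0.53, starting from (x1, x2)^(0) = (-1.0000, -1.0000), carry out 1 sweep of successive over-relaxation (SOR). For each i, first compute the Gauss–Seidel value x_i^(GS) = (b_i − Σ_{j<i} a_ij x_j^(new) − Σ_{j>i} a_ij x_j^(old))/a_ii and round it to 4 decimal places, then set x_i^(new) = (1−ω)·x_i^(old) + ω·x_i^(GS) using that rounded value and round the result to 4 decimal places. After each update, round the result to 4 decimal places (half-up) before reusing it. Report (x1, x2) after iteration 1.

Iteration 1:
  x1: GS value = (-11 - (3)·-1.0000) / (5) = -1.6000;  x1 ← (1−ω)·-1.0000 + ω·-1.6000 = -1.3180
  x2: GS value = (7 - (-1.4)·-1.3180) / (-4.4) = -1.1715;  x2 ← (1−ω)·-1.0000 + ω·-1.1715 = -1.0909

(-1.3180, -1.0909)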